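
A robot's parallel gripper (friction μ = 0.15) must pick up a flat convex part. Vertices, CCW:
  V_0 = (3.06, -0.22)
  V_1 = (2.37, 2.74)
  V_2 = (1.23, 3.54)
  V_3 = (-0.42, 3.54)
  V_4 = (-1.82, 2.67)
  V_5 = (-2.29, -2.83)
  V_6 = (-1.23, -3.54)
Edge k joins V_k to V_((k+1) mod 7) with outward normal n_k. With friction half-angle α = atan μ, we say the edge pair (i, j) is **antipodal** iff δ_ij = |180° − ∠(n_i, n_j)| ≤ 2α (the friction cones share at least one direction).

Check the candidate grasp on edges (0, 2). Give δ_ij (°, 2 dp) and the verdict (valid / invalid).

δ = 103.12°, invalid

α = atan 0.15 = 8.53°;  2α = 17.06°
edge 0: e_0 = (-0.69, +2.96);  n_0 = (+0.9739, +0.2270)
edge 2: e_2 = (-1.65, +0.00);  n_2 = (+0.0000, +1.0000)
∠(n_0, n_2) = 76.88°
δ = |180° − 76.88°| = 103.12°
103.12° > 2α = 17.06°  →  invalid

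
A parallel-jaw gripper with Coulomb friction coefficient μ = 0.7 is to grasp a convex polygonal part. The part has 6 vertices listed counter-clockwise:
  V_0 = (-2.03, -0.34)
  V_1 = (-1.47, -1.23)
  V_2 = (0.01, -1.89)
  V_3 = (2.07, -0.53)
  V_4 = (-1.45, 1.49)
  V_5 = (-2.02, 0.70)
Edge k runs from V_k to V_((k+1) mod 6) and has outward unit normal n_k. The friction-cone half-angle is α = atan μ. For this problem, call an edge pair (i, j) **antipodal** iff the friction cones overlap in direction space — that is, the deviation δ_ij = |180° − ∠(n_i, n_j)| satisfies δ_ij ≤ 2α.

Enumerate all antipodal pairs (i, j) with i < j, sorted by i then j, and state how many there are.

count = 6; pairs: (0,3), (1,3), (2,3), (2,4), (2,5), (3,5)

α = atan 0.7 = 34.99°;  2α = 69.98°
n_0 = (-0.8464, -0.5326)
n_1 = (-0.4073, -0.9133)
n_2 = (+0.5510, -0.8345)
n_3 = (+0.4977, +0.8673)
n_4 = (-0.8109, +0.5851)
n_5 = (-1.0000, +0.0096)
  (0,1): δ = 146.21°  ·
  (0,2): δ = 88.75°  ·
  (0,3): δ = 27.97°  ✓
  (0,4): δ = 112.01°  ·
  (0,5): δ = 147.27°  ·
  (1,2): δ = 122.53°  ·
  (1,3): δ = 5.82°  ✓
  (1,4): δ = 78.22°  ·
  (1,5): δ = 113.48°  ·
  (2,3): δ = 63.28°  ✓
  (2,4): δ = 20.76°  ✓
  (2,5): δ = 56.02°  ✓
  (3,4): δ = 95.96°  ·
  (3,5): δ = 60.70°  ✓
  (4,5): δ = 144.74°  ·
antipodal pairs: 6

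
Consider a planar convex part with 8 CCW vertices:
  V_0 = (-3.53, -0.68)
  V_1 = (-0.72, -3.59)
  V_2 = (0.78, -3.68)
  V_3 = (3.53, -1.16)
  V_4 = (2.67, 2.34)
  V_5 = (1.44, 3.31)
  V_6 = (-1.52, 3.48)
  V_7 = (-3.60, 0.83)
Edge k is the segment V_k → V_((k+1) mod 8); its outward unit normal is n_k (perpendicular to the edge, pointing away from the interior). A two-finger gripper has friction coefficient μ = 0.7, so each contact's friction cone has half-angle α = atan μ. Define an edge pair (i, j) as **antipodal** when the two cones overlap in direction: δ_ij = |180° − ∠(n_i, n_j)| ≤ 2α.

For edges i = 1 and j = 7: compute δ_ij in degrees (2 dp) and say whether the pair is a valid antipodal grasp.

α = atan 0.7 = 34.99°;  2α = 69.98°
edge 1: e_1 = (+1.50, -0.09);  n_1 = (-0.0599, -0.9982)
edge 7: e_7 = (+0.07, -1.51);  n_7 = (-0.9989, -0.0463)
∠(n_1, n_7) = 83.91°
δ = |180° − 83.91°| = 96.09°
96.09° > 2α = 69.98°  →  invalid

δ = 96.09°, invalid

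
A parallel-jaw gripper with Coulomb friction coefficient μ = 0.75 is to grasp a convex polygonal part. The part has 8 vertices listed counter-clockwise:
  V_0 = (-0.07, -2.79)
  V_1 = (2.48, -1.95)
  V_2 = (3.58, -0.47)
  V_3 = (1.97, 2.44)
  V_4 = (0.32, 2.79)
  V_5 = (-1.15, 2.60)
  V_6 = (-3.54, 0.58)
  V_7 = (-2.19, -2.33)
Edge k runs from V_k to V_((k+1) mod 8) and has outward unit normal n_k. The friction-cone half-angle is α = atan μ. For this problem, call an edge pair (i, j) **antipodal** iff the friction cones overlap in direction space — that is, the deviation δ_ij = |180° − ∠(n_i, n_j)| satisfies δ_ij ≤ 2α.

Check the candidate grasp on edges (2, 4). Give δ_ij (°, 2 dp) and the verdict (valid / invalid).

δ = 111.59°, invalid

α = atan 0.75 = 36.87°;  2α = 73.74°
edge 2: e_2 = (-1.61, +2.91);  n_2 = (+0.8750, +0.4841)
edge 4: e_4 = (-1.47, -0.19);  n_4 = (-0.1282, +0.9918)
∠(n_2, n_4) = 68.41°
δ = |180° − 68.41°| = 111.59°
111.59° > 2α = 73.74°  →  invalid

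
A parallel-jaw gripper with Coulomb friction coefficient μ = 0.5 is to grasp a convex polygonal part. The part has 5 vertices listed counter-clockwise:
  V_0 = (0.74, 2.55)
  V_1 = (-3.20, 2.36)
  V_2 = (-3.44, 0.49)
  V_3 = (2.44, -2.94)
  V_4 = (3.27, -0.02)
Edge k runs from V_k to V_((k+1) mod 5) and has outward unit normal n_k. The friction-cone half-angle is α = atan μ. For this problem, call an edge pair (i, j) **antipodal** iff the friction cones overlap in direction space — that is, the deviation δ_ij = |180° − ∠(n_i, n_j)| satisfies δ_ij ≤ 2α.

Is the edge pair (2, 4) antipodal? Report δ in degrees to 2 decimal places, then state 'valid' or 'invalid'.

δ = 15.19°, valid

α = atan 0.5 = 26.57°;  2α = 53.13°
edge 2: e_2 = (+5.88, -3.43);  n_2 = (-0.5039, -0.8638)
edge 4: e_4 = (-2.53, +2.57);  n_4 = (+0.7126, +0.7015)
∠(n_2, n_4) = 164.81°
δ = |180° − 164.81°| = 15.19°
15.19° ≤ 2α = 53.13°  →  valid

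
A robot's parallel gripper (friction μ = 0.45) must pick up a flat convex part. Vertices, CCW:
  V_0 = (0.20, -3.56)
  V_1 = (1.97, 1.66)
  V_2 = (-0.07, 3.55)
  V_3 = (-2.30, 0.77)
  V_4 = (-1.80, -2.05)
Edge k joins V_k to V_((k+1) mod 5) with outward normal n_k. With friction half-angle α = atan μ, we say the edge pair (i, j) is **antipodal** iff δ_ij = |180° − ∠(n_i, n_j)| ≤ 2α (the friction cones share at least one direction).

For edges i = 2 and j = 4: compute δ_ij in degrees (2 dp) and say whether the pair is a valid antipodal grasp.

δ = 88.32°, invalid

α = atan 0.45 = 24.23°;  2α = 48.46°
edge 2: e_2 = (-2.23, -2.78);  n_2 = (-0.7800, +0.6257)
edge 4: e_4 = (+2.00, -1.51);  n_4 = (-0.6026, -0.7981)
∠(n_2, n_4) = 91.68°
δ = |180° − 91.68°| = 88.32°
88.32° > 2α = 48.46°  →  invalid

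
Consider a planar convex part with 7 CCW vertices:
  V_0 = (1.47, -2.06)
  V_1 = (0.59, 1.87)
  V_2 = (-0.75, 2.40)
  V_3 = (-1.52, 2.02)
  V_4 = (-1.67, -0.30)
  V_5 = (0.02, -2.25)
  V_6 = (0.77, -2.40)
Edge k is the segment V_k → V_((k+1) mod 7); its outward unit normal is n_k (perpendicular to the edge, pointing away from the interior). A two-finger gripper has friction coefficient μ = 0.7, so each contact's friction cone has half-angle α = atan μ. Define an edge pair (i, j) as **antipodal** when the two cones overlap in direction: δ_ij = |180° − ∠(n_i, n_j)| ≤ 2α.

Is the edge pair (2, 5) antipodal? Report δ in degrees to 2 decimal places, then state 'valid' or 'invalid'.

δ = 37.58°, valid

α = atan 0.7 = 34.99°;  2α = 69.98°
edge 2: e_2 = (-0.77, -0.38);  n_2 = (-0.4425, +0.8967)
edge 5: e_5 = (+0.75, -0.15);  n_5 = (-0.1961, -0.9806)
∠(n_2, n_5) = 142.42°
δ = |180° − 142.42°| = 37.58°
37.58° ≤ 2α = 69.98°  →  valid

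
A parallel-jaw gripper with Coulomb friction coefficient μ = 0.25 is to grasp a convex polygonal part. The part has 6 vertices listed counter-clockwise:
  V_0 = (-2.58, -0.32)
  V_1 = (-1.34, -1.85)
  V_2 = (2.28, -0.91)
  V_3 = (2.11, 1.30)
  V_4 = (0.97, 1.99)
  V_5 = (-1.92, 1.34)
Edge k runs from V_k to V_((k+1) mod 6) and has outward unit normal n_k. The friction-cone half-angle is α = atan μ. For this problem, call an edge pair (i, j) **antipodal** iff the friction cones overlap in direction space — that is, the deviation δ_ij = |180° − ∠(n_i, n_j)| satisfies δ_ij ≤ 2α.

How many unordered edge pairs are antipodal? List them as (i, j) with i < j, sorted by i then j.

count = 3; pairs: (0,3), (1,4), (2,5)

α = atan 0.25 = 14.04°;  2α = 28.07°
n_0 = (-0.7769, -0.6296)
n_1 = (+0.2513, -0.9679)
n_2 = (+0.9971, +0.0767)
n_3 = (+0.5178, +0.8555)
n_4 = (-0.2194, +0.9756)
n_5 = (-0.9292, +0.3695)
  (0,1): δ = 114.47°  ·
  (0,2): δ = 34.62°  ·
  (0,3): δ = 19.79°  ✓
  (0,4): δ = 63.65°  ·
  (0,5): δ = 119.29°  ·
  (1,2): δ = 100.16°  ·
  (1,3): δ = 45.74°  ·
  (1,4): δ = 1.88°  ✓
  (1,5): δ = 53.76°  ·
  (2,3): δ = 125.58°  ·
  (2,4): δ = 81.72°  ·
  (2,5): δ = 26.08°  ✓
  (3,4): δ = 136.14°  ·
  (3,5): δ = 80.50°  ·
  (4,5): δ = 124.36°  ·
antipodal pairs: 3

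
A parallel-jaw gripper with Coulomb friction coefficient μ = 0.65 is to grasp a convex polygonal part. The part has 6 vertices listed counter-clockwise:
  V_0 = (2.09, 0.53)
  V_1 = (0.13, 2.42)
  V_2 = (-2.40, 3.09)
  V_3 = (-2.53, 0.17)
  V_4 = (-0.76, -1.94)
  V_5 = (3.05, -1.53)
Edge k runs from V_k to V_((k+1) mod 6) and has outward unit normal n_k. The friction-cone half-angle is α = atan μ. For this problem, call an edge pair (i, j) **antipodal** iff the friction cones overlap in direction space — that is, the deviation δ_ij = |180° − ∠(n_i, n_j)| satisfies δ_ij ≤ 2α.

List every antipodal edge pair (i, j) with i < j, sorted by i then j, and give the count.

count = 7; pairs: (0,2), (0,3), (0,4), (1,3), (1,4), (2,5), (3,5)

α = atan 0.65 = 33.02°;  2α = 66.05°
n_0 = (+0.6941, +0.7198)
n_1 = (+0.2560, +0.9667)
n_2 = (-0.9990, +0.0445)
n_3 = (-0.7661, -0.6427)
n_4 = (+0.1070, -0.9943)
n_5 = (+0.9064, +0.4224)
  (0,1): δ = 150.87°  ·
  (0,2): δ = 48.59°  ✓
  (0,3): δ = 6.05°  ✓
  (0,4): δ = 50.10°  ✓
  (0,5): δ = 158.94°  ·
  (1,2): δ = 77.72°  ·
  (1,3): δ = 35.18°  ✓
  (1,4): δ = 20.97°  ✓
  (1,5): δ = 129.82°  ·
  (2,3): δ = 137.46°  ·
  (2,4): δ = 81.31°  ·
  (2,5): δ = 27.54°  ✓
  (3,4): δ = 123.85°  ·
  (3,5): δ = 15.01°  ✓
  (4,5): δ = 71.16°  ·
antipodal pairs: 7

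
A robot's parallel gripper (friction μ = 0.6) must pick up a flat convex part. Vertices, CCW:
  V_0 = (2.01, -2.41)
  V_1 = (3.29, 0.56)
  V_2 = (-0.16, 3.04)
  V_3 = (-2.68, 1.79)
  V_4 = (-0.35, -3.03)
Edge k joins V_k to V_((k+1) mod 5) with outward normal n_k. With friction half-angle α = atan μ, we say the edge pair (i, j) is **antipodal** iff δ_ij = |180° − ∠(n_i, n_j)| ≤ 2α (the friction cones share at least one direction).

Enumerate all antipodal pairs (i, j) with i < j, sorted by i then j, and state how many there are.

count = 5; pairs: (0,2), (0,3), (1,3), (1,4), (2,4)

α = atan 0.6 = 30.96°;  2α = 61.93°
n_0 = (+0.9183, -0.3958)
n_1 = (+0.5837, +0.8120)
n_2 = (-0.4444, +0.8958)
n_3 = (-0.9003, -0.4352)
n_4 = (+0.2541, -0.9672)
  (0,1): δ = 102.40°  ·
  (0,2): δ = 40.30°  ✓
  (0,3): δ = 49.11°  ✓
  (0,4): δ = 128.03°  ·
  (1,2): δ = 117.91°  ·
  (1,3): δ = 28.49°  ✓
  (1,4): δ = 50.43°  ✓
  (2,3): δ = 90.58°  ·
  (2,4): δ = 11.66°  ✓
  (3,4): δ = 101.08°  ·
antipodal pairs: 5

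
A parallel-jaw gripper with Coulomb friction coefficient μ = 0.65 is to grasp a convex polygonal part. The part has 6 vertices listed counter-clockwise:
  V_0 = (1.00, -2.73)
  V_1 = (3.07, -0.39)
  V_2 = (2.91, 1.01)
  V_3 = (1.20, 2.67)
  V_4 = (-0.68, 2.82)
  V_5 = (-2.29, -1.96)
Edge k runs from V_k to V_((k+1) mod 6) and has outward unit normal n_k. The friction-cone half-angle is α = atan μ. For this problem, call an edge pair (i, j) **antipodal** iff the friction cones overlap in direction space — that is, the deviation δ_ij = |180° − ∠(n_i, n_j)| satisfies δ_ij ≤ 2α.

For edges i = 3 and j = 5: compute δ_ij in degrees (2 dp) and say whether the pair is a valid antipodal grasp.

α = atan 0.65 = 33.02°;  2α = 66.05°
edge 3: e_3 = (-1.88, +0.15);  n_3 = (+0.0795, +0.9968)
edge 5: e_5 = (+3.29, -0.77);  n_5 = (-0.2279, -0.9737)
∠(n_3, n_5) = 171.39°
δ = |180° − 171.39°| = 8.61°
8.61° ≤ 2α = 66.05°  →  valid

δ = 8.61°, valid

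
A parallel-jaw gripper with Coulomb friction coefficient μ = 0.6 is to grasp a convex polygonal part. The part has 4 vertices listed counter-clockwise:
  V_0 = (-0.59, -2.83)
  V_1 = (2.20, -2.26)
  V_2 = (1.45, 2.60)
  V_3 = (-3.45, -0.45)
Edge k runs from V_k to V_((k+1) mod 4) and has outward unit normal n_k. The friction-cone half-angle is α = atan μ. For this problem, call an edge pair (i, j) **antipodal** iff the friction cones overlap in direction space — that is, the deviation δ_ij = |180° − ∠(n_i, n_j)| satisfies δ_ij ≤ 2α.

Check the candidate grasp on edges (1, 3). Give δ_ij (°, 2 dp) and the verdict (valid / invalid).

δ = 41.46°, valid

α = atan 0.6 = 30.96°;  2α = 61.93°
edge 1: e_1 = (-0.75, +4.86);  n_1 = (+0.9883, +0.1525)
edge 3: e_3 = (+2.86, -2.38);  n_3 = (-0.6397, -0.7687)
∠(n_1, n_3) = 138.54°
δ = |180° − 138.54°| = 41.46°
41.46° ≤ 2α = 61.93°  →  valid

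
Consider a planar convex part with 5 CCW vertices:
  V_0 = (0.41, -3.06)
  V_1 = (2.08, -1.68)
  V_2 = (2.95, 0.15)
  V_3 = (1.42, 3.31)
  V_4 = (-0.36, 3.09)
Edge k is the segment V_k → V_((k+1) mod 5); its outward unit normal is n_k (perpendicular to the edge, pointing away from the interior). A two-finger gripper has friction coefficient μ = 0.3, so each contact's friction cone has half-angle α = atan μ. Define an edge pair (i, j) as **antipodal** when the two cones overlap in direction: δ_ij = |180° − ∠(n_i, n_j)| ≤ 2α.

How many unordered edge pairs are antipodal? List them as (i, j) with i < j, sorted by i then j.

α = atan 0.3 = 16.70°;  2α = 33.40°
n_0 = (+0.6370, -0.7709)
n_1 = (+0.9031, -0.4294)
n_2 = (+0.9001, +0.4358)
n_3 = (-0.1227, +0.9924)
n_4 = (-0.9923, -0.1242)
  (0,1): δ = 155.00°  ·
  (0,2): δ = 103.73°  ·
  (0,3): δ = 32.52°  ✓
  (0,4): δ = 57.57°  ·
  (1,2): δ = 128.74°  ·
  (1,3): δ = 57.53°  ·
  (1,4): δ = 32.56°  ✓
  (2,3): δ = 108.79°  ·
  (2,4): δ = 18.70°  ✓
  (3,4): δ = 89.91°  ·
antipodal pairs: 3

count = 3; pairs: (0,3), (1,4), (2,4)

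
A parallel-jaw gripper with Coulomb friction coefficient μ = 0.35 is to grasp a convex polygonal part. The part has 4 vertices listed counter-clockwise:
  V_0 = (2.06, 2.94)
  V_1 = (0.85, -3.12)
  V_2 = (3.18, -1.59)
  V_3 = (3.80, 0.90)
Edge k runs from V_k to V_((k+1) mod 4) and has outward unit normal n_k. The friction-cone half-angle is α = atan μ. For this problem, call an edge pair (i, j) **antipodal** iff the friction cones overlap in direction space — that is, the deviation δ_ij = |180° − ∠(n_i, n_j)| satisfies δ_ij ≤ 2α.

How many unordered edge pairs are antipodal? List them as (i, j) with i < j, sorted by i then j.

α = atan 0.35 = 19.29°;  2α = 38.58°
n_0 = (-0.9806, +0.1958)
n_1 = (+0.5489, -0.8359)
n_2 = (+0.9704, -0.2416)
n_3 = (+0.7608, +0.6489)
  (0,1): δ = 45.42°  ·
  (0,2): δ = 2.69°  ✓
  (0,3): δ = 51.75°  ·
  (1,2): δ = 137.27°  ·
  (1,3): δ = 82.83°  ·
  (2,3): δ = 125.56°  ·
antipodal pairs: 1

count = 1; pairs: (0,2)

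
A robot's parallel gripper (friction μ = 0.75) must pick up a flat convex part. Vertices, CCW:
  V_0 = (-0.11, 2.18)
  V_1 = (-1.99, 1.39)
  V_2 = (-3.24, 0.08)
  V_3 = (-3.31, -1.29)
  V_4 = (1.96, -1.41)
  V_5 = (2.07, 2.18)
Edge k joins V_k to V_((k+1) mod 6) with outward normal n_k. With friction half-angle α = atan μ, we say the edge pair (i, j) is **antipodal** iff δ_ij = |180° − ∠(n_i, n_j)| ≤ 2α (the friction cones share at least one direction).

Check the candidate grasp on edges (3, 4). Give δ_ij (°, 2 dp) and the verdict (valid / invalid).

α = atan 0.75 = 36.87°;  2α = 73.74°
edge 3: e_3 = (+5.27, -0.12);  n_3 = (-0.0228, -0.9997)
edge 4: e_4 = (+0.11, +3.59);  n_4 = (+0.9995, -0.0306)
∠(n_3, n_4) = 89.55°
δ = |180° − 89.55°| = 90.45°
90.45° > 2α = 73.74°  →  invalid

δ = 90.45°, invalid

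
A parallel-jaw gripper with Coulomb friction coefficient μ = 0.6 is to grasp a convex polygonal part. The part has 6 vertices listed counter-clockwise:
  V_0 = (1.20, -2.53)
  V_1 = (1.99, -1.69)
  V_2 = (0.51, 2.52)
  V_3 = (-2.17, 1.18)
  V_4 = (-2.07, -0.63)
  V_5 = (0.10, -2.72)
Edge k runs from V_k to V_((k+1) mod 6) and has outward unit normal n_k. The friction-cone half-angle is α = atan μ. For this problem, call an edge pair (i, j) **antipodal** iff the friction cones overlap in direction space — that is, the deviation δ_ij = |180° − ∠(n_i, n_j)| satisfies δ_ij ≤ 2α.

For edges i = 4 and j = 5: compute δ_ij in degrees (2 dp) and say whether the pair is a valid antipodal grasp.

δ = 126.28°, invalid

α = atan 0.6 = 30.96°;  2α = 61.93°
edge 4: e_4 = (+2.17, -2.09);  n_4 = (-0.6937, -0.7203)
edge 5: e_5 = (+1.10, +0.19);  n_5 = (+0.1702, -0.9854)
∠(n_4, n_5) = 53.72°
δ = |180° − 53.72°| = 126.28°
126.28° > 2α = 61.93°  →  invalid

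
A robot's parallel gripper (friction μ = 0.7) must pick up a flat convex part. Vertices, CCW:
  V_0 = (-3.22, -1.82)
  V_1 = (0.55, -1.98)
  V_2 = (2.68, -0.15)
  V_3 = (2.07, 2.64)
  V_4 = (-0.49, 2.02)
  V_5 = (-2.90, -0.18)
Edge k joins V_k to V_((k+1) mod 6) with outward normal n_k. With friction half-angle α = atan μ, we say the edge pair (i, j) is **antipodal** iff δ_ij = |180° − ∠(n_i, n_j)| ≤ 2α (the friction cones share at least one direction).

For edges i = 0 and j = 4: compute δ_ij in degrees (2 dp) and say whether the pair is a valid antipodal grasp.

δ = 44.82°, valid

α = atan 0.7 = 34.99°;  2α = 69.98°
edge 0: e_0 = (+3.77, -0.16);  n_0 = (-0.0424, -0.9991)
edge 4: e_4 = (-2.41, -2.20);  n_4 = (-0.6742, +0.7386)
∠(n_0, n_4) = 135.18°
δ = |180° − 135.18°| = 44.82°
44.82° ≤ 2α = 69.98°  →  valid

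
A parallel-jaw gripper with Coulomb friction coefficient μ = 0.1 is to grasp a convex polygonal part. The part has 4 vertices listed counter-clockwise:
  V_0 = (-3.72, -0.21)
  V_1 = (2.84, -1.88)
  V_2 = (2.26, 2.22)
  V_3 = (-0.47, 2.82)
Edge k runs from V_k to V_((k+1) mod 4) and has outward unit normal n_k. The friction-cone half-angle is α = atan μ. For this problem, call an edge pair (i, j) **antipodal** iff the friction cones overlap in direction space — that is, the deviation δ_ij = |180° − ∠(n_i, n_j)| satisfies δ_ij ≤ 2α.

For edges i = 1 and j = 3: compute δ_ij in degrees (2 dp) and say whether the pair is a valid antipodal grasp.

δ = 55.06°, invalid

α = atan 0.1 = 5.71°;  2α = 11.42°
edge 1: e_1 = (-0.58, +4.10);  n_1 = (+0.9901, +0.1401)
edge 3: e_3 = (-3.25, -3.03);  n_3 = (-0.6819, +0.7314)
∠(n_1, n_3) = 124.94°
δ = |180° − 124.94°| = 55.06°
55.06° > 2α = 11.42°  →  invalid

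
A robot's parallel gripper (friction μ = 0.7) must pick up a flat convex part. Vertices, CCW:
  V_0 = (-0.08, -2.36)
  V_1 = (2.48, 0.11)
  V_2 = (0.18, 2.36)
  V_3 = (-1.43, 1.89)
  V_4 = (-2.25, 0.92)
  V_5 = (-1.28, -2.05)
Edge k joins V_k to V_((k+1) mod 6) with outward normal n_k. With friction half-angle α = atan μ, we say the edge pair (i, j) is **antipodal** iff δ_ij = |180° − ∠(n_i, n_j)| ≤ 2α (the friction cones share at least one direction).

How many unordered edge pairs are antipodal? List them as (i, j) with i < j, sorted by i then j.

count = 7; pairs: (0,2), (0,3), (0,4), (1,4), (1,5), (2,5), (3,5)

α = atan 0.7 = 34.99°;  2α = 69.98°
n_0 = (+0.6943, -0.7196)
n_1 = (+0.6993, +0.7148)
n_2 = (-0.2802, +0.9599)
n_3 = (-0.7637, +0.6456)
n_4 = (-0.9506, -0.3105)
n_5 = (-0.2501, -0.9682)
  (0,1): δ = 88.35°  ·
  (0,2): δ = 27.70°  ✓
  (0,3): δ = 5.82°  ✓
  (0,4): δ = 64.11°  ✓
  (0,5): δ = 121.54°  ·
  (1,2): δ = 119.36°  ·
  (1,3): δ = 85.84°  ·
  (1,4): δ = 27.54°  ✓
  (1,5): δ = 29.89°  ✓
  (2,3): δ = 146.48°  ·
  (2,4): δ = 88.19°  ·
  (2,5): δ = 30.76°  ✓
  (3,4): δ = 121.70°  ·
  (3,5): δ = 64.27°  ✓
  (4,5): δ = 122.57°  ·
antipodal pairs: 7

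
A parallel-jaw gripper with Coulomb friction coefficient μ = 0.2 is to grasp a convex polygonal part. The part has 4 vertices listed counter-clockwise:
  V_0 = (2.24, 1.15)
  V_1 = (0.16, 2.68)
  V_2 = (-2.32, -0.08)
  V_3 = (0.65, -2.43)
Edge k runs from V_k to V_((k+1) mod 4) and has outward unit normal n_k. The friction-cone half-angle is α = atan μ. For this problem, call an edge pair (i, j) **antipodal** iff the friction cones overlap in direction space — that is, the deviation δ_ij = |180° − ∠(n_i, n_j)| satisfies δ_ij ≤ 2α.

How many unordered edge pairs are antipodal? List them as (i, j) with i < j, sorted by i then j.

count = 2; pairs: (0,2), (1,3)

α = atan 0.2 = 11.31°;  2α = 22.62°
n_0 = (+0.5925, +0.8055)
n_1 = (-0.7438, +0.6684)
n_2 = (-0.6205, -0.7842)
n_3 = (+0.9139, -0.4059)
  (0,1): δ = 95.60°  ·
  (0,2): δ = 2.02°  ✓
  (0,3): δ = 102.39°  ·
  (1,2): δ = 86.41°  ·
  (1,3): δ = 17.99°  ✓
  (2,3): δ = 75.59°  ·
antipodal pairs: 2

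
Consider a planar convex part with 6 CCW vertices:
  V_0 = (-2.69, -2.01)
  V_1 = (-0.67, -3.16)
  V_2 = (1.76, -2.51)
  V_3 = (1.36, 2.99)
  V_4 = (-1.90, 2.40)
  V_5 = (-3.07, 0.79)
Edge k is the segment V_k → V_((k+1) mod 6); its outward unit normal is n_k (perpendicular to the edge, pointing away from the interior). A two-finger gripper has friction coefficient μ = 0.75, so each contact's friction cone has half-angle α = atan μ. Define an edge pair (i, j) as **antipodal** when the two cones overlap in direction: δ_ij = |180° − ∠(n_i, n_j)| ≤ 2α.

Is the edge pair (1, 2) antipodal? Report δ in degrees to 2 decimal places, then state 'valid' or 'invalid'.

α = atan 0.75 = 36.87°;  2α = 73.74°
edge 1: e_1 = (+2.43, +0.65);  n_1 = (+0.2584, -0.9660)
edge 2: e_2 = (-0.40, +5.50);  n_2 = (+0.9974, +0.0725)
∠(n_1, n_2) = 79.18°
δ = |180° − 79.18°| = 100.82°
100.82° > 2α = 73.74°  →  invalid

δ = 100.82°, invalid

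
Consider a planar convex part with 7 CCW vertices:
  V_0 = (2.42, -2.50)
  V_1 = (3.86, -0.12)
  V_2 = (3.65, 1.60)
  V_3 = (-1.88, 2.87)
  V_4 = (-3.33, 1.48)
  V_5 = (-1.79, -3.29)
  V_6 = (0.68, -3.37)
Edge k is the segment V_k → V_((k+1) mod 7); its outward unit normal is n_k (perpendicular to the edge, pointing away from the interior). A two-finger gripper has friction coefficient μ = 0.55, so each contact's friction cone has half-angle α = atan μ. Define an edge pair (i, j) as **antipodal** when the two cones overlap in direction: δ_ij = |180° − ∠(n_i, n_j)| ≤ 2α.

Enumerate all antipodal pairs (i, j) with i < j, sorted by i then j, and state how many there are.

α = atan 0.55 = 28.81°;  2α = 57.62°
n_0 = (+0.8556, -0.5177)
n_1 = (+0.9926, +0.1212)
n_2 = (+0.2238, +0.9746)
n_3 = (-0.6920, +0.7219)
n_4 = (-0.9516, -0.3072)
n_5 = (-0.0324, -0.9995)
n_6 = (+0.4472, -0.8944)
  (0,1): δ = 141.86°  ·
  (0,2): δ = 71.76°  ·
  (0,3): δ = 15.03°  ✓
  (0,4): δ = 49.07°  ✓
  (0,5): δ = 119.32°  ·
  (0,6): δ = 147.74°  ·
  (1,2): δ = 109.90°  ·
  (1,3): δ = 53.17°  ✓
  (1,4): δ = 10.93°  ✓
  (1,5): δ = 81.18°  ·
  (1,6): δ = 109.60°  ·
  (2,3): δ = 123.28°  ·
  (2,4): δ = 59.17°  ·
  (2,5): δ = 11.08°  ✓
  (2,6): δ = 39.50°  ✓
  (3,4): δ = 115.90°  ·
  (3,5): δ = 45.64°  ✓
  (3,6): δ = 17.22°  ✓
  (4,5): δ = 109.75°  ·
  (4,6): δ = 81.33°  ·
  (5,6): δ = 151.58°  ·
antipodal pairs: 8

count = 8; pairs: (0,3), (0,4), (1,3), (1,4), (2,5), (2,6), (3,5), (3,6)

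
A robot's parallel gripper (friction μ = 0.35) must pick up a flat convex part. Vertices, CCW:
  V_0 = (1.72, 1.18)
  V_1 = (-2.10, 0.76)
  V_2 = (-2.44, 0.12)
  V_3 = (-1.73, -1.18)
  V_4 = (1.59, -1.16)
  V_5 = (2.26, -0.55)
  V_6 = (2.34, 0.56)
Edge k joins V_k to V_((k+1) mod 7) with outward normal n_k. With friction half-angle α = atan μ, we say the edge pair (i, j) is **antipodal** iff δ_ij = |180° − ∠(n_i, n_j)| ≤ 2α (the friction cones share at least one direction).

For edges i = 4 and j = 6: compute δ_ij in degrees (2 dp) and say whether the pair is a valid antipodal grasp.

α = atan 0.35 = 19.29°;  2α = 38.58°
edge 4: e_4 = (+0.67, +0.61);  n_4 = (+0.6732, -0.7394)
edge 6: e_6 = (-0.62, +0.62);  n_6 = (+0.7071, +0.7071)
∠(n_4, n_6) = 92.68°
δ = |180° − 92.68°| = 87.32°
87.32° > 2α = 38.58°  →  invalid

δ = 87.32°, invalid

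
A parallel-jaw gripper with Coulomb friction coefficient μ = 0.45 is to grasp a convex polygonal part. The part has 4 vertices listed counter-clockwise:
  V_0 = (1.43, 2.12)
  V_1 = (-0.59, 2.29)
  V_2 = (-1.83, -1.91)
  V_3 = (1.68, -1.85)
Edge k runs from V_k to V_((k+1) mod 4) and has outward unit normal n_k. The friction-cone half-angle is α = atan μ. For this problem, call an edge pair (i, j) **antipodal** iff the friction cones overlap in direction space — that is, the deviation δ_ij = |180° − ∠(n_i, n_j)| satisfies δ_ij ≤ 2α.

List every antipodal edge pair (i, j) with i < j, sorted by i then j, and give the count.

α = atan 0.45 = 24.23°;  2α = 48.46°
n_0 = (+0.0839, +0.9965)
n_1 = (-0.9591, +0.2832)
n_2 = (+0.0171, -0.9999)
n_3 = (+0.9980, +0.0628)
  (0,1): δ = 101.64°  ·
  (0,2): δ = 5.79°  ✓
  (0,3): δ = 98.41°  ·
  (1,2): δ = 72.57°  ·
  (1,3): δ = 20.05°  ✓
  (2,3): δ = 87.38°  ·
antipodal pairs: 2

count = 2; pairs: (0,2), (1,3)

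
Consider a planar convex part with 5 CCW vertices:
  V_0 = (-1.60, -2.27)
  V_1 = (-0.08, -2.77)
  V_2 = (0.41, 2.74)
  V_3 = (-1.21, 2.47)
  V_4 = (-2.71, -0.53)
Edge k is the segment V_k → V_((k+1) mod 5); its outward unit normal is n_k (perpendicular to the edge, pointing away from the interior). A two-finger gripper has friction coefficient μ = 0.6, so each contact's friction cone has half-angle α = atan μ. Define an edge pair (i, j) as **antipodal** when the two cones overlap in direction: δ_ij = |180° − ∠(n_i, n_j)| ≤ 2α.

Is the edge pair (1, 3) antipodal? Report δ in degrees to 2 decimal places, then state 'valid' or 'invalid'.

α = atan 0.6 = 30.96°;  2α = 61.93°
edge 1: e_1 = (+0.49, +5.51);  n_1 = (+0.9961, -0.0886)
edge 3: e_3 = (-1.50, -3.00);  n_3 = (-0.8944, +0.4472)
∠(n_1, n_3) = 158.52°
δ = |180° − 158.52°| = 21.48°
21.48° ≤ 2α = 61.93°  →  valid

δ = 21.48°, valid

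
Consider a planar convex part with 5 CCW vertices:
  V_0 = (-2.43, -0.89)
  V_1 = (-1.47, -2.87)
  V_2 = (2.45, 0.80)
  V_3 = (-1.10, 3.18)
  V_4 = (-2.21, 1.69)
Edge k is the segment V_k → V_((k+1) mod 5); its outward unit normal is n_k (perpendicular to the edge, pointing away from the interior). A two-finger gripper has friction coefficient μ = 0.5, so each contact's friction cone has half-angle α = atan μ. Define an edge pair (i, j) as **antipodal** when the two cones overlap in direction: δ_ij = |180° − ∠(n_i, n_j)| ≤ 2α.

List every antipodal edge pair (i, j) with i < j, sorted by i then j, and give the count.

α = atan 0.5 = 26.57°;  2α = 53.13°
n_0 = (-0.8998, -0.4363)
n_1 = (+0.6834, -0.7300)
n_2 = (+0.5569, +0.8306)
n_3 = (-0.8019, +0.5974)
n_4 = (-0.9964, +0.0850)
  (0,1): δ = 72.75°  ·
  (0,2): δ = 30.29°  ✓
  (0,3): δ = 117.45°  ·
  (0,4): δ = 149.26°  ·
  (1,2): δ = 76.95°  ·
  (1,3): δ = 10.20°  ✓
  (1,4): δ = 42.01°  ✓
  (2,3): δ = 92.85°  ·
  (2,4): δ = 61.04°  ·
  (3,4): δ = 148.19°  ·
antipodal pairs: 3

count = 3; pairs: (0,2), (1,3), (1,4)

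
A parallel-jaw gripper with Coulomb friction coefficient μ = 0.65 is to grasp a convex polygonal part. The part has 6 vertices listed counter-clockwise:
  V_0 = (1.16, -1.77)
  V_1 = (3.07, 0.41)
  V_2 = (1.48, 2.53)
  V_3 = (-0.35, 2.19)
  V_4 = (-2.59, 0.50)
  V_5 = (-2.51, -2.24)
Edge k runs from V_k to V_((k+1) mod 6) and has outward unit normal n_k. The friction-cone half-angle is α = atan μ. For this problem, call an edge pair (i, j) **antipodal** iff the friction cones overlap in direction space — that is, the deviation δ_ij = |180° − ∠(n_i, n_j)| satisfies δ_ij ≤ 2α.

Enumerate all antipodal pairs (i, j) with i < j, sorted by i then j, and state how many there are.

α = atan 0.65 = 33.02°;  2α = 66.05°
n_0 = (+0.7521, -0.6590)
n_1 = (+0.8000, +0.6000)
n_2 = (-0.1827, +0.9832)
n_3 = (-0.6023, +0.7983)
n_4 = (-0.9996, -0.0292)
n_5 = (+0.1270, -0.9919)
  (0,1): δ = 101.91°  ·
  (0,2): δ = 38.25°  ✓
  (0,3): δ = 11.74°  ✓
  (0,4): δ = 42.90°  ✓
  (0,5): δ = 138.52°  ·
  (1,2): δ = 116.34°  ·
  (1,3): δ = 89.84°  ·
  (1,4): δ = 35.20°  ✓
  (1,5): δ = 60.43°  ✓
  (2,3): δ = 153.49°  ·
  (2,4): δ = 98.85°  ·
  (2,5): δ = 3.23°  ✓
  (3,4): δ = 125.36°  ·
  (3,5): δ = 29.74°  ✓
  (4,5): δ = 84.37°  ·
antipodal pairs: 7

count = 7; pairs: (0,2), (0,3), (0,4), (1,4), (1,5), (2,5), (3,5)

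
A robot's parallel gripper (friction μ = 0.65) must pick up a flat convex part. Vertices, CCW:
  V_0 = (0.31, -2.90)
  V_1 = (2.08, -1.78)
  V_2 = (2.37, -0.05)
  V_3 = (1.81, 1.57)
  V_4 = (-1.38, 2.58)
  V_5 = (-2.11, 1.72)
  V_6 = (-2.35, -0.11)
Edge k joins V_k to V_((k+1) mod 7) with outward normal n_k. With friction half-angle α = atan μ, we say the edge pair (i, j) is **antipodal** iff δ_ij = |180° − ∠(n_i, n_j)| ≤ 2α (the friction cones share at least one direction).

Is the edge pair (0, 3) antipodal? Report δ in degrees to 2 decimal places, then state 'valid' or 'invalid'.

δ = 49.89°, valid

α = atan 0.65 = 33.02°;  2α = 66.05°
edge 0: e_0 = (+1.77, +1.12);  n_0 = (+0.5347, -0.8450)
edge 3: e_3 = (-3.19, +1.01);  n_3 = (+0.3018, +0.9534)
∠(n_0, n_3) = 130.11°
δ = |180° − 130.11°| = 49.89°
49.89° ≤ 2α = 66.05°  →  valid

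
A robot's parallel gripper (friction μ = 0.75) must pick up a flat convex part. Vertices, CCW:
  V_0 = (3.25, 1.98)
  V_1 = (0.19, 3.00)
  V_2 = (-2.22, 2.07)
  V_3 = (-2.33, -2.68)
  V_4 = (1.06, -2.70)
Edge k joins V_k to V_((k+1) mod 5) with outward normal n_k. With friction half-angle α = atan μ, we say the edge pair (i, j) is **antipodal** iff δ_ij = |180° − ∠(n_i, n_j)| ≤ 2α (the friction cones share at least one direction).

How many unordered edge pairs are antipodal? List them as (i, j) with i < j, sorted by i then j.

count = 5; pairs: (0,2), (0,3), (1,3), (1,4), (2,4)

α = atan 0.75 = 36.87°;  2α = 73.74°
n_0 = (+0.3162, +0.9487)
n_1 = (-0.3600, +0.9329)
n_2 = (-0.9997, +0.0232)
n_3 = (-0.0059, -1.0000)
n_4 = (+0.9057, -0.4238)
  (0,1): δ = 140.46°  ·
  (0,2): δ = 72.89°  ✓
  (0,3): δ = 18.10°  ✓
  (0,4): δ = 83.36°  ·
  (1,2): δ = 112.43°  ·
  (1,3): δ = 21.44°  ✓
  (1,4): δ = 43.82°  ✓
  (2,3): δ = 89.01°  ·
  (2,4): δ = 23.75°  ✓
  (3,4): δ = 114.74°  ·
antipodal pairs: 5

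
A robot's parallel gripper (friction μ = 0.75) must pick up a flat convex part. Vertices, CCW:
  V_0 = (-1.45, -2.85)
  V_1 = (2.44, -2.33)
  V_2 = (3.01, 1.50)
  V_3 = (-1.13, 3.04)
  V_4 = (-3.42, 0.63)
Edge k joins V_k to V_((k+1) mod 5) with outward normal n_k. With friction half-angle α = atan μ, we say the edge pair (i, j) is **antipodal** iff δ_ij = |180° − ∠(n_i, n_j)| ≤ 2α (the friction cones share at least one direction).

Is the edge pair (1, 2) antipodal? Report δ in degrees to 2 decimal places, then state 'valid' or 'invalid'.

α = atan 0.75 = 36.87°;  2α = 73.74°
edge 1: e_1 = (+0.57, +3.83);  n_1 = (+0.9891, -0.1472)
edge 2: e_2 = (-4.14, +1.54);  n_2 = (+0.3486, +0.9373)
∠(n_1, n_2) = 78.06°
δ = |180° − 78.06°| = 101.94°
101.94° > 2α = 73.74°  →  invalid

δ = 101.94°, invalid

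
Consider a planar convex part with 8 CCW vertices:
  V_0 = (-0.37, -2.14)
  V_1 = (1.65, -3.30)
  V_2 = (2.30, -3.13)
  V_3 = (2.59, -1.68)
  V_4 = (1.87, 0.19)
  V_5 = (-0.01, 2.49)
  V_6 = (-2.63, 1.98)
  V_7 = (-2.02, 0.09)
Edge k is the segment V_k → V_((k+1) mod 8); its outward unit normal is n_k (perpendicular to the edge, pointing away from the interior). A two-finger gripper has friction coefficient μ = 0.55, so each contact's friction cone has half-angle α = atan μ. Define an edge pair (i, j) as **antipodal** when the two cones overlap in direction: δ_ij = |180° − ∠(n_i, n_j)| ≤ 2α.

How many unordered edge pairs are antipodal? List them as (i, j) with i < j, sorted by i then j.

count = 10; pairs: (0,3), (0,4), (0,5), (1,5), (2,6), (2,7), (3,6), (3,7), (4,6), (4,7)

α = atan 0.55 = 28.81°;  2α = 57.62°
n_0 = (-0.4980, -0.8672)
n_1 = (+0.2530, -0.9675)
n_2 = (+0.9806, -0.1961)
n_3 = (+0.9332, +0.3593)
n_4 = (+0.7743, +0.6329)
n_5 = (-0.1911, +0.9816)
n_6 = (-0.9517, -0.3071)
n_7 = (-0.8039, -0.5948)
  (0,1): δ = 135.48°  ·
  (0,2): δ = 71.44°  ·
  (0,3): δ = 39.08°  ✓
  (0,4): δ = 20.87°  ✓
  (0,5): δ = 40.88°  ✓
  (0,6): δ = 137.75°  ·
  (0,7): δ = 156.37°  ·
  (1,2): δ = 115.97°  ·
  (1,3): δ = 83.60°  ·
  (1,4): δ = 65.39°  ·
  (1,5): δ = 3.64°  ✓
  (1,6): δ = 93.23°  ·
  (1,7): δ = 111.84°  ·
  (2,3): δ = 147.63°  ·
  (2,4): δ = 129.43°  ·
  (2,5): δ = 67.67°  ·
  (2,6): δ = 29.20°  ✓
  (2,7): δ = 47.81°  ✓
  (3,4): δ = 161.80°  ·
  (3,5): δ = 100.04°  ·
  (3,6): δ = 3.17°  ✓
  (3,7): δ = 15.44°  ✓
  (4,5): δ = 118.25°  ·
  (4,6): δ = 21.37°  ✓
  (4,7): δ = 2.76°  ✓
  (5,6): δ = 83.13°  ·
  (5,7): δ = 64.52°  ·
  (6,7): δ = 161.39°  ·
antipodal pairs: 10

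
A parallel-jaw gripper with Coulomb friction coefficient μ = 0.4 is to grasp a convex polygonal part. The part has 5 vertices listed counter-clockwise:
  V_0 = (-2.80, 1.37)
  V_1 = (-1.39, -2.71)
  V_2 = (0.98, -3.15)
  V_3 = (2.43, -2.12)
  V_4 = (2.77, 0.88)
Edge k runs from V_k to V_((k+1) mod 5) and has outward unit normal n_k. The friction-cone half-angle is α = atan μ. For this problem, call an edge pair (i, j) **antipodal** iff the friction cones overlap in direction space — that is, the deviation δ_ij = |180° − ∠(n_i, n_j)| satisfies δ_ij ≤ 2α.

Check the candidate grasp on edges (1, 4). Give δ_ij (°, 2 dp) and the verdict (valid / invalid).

δ = 5.49°, valid

α = atan 0.4 = 21.80°;  2α = 43.60°
edge 1: e_1 = (+2.37, -0.44);  n_1 = (-0.1825, -0.9832)
edge 4: e_4 = (-5.57, +0.49);  n_4 = (+0.0876, +0.9962)
∠(n_1, n_4) = 174.51°
δ = |180° − 174.51°| = 5.49°
5.49° ≤ 2α = 43.60°  →  valid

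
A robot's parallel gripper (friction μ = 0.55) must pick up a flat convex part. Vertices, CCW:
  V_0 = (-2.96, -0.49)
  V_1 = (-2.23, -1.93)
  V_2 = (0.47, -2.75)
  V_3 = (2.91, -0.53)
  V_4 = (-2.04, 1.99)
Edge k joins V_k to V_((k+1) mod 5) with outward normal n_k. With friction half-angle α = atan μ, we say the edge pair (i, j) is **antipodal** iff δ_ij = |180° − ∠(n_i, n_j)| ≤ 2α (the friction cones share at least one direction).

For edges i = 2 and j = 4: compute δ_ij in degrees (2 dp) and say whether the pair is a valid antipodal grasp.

α = atan 0.55 = 28.81°;  2α = 57.62°
edge 2: e_2 = (+2.44, +2.22);  n_2 = (+0.6730, -0.7397)
edge 4: e_4 = (-0.92, -2.48);  n_4 = (-0.9376, +0.3478)
∠(n_2, n_4) = 152.65°
δ = |180° − 152.65°| = 27.35°
27.35° ≤ 2α = 57.62°  →  valid

δ = 27.35°, valid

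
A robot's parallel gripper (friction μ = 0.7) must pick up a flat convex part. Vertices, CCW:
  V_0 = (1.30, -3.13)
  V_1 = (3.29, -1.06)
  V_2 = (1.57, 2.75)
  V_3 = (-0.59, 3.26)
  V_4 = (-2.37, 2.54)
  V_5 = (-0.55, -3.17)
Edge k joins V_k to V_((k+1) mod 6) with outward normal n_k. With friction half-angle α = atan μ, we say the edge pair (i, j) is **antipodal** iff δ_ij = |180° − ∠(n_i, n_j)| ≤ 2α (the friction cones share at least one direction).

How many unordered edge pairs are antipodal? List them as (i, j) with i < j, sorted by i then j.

count = 8; pairs: (0,2), (0,3), (0,4), (1,4), (1,5), (2,4), (2,5), (3,5)

α = atan 0.7 = 34.99°;  2α = 69.98°
n_0 = (+0.7209, -0.6930)
n_1 = (+0.9114, +0.4115)
n_2 = (+0.2298, +0.9732)
n_3 = (-0.3750, +0.9270)
n_4 = (-0.9528, -0.3037)
n_5 = (+0.0216, -0.9998)
  (0,1): δ = 111.83°  ·
  (0,2): δ = 59.41°  ✓
  (0,3): δ = 24.11°  ✓
  (0,4): δ = 61.55°  ✓
  (0,5): δ = 135.11°  ·
  (1,2): δ = 127.58°  ·
  (1,3): δ = 92.27°  ·
  (1,4): δ = 6.62°  ✓
  (1,5): δ = 66.94°  ✓
  (2,3): δ = 144.69°  ·
  (2,4): δ = 59.04°  ✓
  (2,5): δ = 14.52°  ✓
  (3,4): δ = 94.34°  ·
  (3,5): δ = 20.78°  ✓
  (4,5): δ = 106.44°  ·
antipodal pairs: 8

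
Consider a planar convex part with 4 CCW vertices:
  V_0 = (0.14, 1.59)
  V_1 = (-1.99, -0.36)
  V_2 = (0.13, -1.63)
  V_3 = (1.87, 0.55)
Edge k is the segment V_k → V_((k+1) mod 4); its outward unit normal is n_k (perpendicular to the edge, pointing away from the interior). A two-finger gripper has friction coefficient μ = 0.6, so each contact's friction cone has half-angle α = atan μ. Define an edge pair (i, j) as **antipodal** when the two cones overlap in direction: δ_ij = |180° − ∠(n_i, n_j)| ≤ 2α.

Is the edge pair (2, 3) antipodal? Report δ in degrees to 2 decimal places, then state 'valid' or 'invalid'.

δ = 82.42°, invalid

α = atan 0.6 = 30.96°;  2α = 61.93°
edge 2: e_2 = (+1.74, +2.18);  n_2 = (+0.7816, -0.6238)
edge 3: e_3 = (-1.73, +1.04);  n_3 = (+0.5152, +0.8571)
∠(n_2, n_3) = 97.58°
δ = |180° − 97.58°| = 82.42°
82.42° > 2α = 61.93°  →  invalid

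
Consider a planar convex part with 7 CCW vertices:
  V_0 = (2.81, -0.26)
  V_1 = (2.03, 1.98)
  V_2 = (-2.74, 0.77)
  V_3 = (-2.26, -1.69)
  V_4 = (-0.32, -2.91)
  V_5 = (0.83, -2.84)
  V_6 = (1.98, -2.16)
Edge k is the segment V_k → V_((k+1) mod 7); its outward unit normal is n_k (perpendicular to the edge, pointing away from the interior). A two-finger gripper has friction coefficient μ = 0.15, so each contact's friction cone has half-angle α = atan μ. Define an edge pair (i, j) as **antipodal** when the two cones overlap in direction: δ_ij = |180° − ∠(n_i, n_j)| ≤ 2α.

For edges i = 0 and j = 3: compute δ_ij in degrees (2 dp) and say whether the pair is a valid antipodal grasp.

α = atan 0.15 = 8.53°;  2α = 17.06°
edge 0: e_0 = (-0.78, +2.24);  n_0 = (+0.9444, +0.3288)
edge 3: e_3 = (+1.94, -1.22);  n_3 = (-0.5324, -0.8465)
∠(n_0, n_3) = 141.36°
δ = |180° − 141.36°| = 38.64°
38.64° > 2α = 17.06°  →  invalid

δ = 38.64°, invalid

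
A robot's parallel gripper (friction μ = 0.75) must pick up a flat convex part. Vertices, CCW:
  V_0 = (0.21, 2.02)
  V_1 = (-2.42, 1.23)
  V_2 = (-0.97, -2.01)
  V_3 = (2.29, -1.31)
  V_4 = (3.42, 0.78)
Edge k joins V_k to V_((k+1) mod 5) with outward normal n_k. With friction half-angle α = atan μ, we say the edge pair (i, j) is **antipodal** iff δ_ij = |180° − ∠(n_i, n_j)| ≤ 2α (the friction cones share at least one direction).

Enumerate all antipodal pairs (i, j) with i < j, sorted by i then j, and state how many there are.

α = atan 0.75 = 36.87°;  2α = 73.74°
n_0 = (-0.2877, +0.9577)
n_1 = (-0.9128, -0.4085)
n_2 = (+0.2099, -0.9777)
n_3 = (+0.8797, -0.4756)
n_4 = (+0.3603, +0.9328)
  (0,1): δ = 82.61°  ·
  (0,2): δ = 4.60°  ✓
  (0,3): δ = 44.88°  ✓
  (0,4): δ = 142.16°  ·
  (1,2): δ = 101.99°  ·
  (1,3): δ = 52.51°  ✓
  (1,4): δ = 44.77°  ✓
  (2,3): δ = 130.52°  ·
  (2,4): δ = 33.24°  ✓
  (3,4): δ = 82.72°  ·
antipodal pairs: 5

count = 5; pairs: (0,2), (0,3), (1,3), (1,4), (2,4)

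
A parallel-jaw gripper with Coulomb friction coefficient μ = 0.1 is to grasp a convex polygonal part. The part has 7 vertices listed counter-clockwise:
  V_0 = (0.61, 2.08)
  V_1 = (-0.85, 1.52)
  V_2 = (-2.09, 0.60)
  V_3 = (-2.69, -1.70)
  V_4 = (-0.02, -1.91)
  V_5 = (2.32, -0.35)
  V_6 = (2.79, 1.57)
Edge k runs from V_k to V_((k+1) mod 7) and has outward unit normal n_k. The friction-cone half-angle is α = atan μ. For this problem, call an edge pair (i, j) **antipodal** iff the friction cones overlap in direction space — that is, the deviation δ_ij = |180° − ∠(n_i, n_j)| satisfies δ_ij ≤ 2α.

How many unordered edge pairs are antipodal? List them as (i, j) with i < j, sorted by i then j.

count = 3; pairs: (1,4), (2,5), (3,6)

α = atan 0.1 = 5.71°;  2α = 11.42°
n_0 = (-0.3581, +0.9337)
n_1 = (-0.5958, +0.8031)
n_2 = (-0.9676, +0.2524)
n_3 = (-0.0784, -0.9969)
n_4 = (+0.5547, -0.8321)
n_5 = (+0.9713, -0.2378)
n_6 = (+0.2278, +0.9737)
  (0,1): δ = 164.41°  ·
  (0,2): δ = 125.61°  ·
  (0,3): δ = 25.48°  ·
  (0,4): δ = 12.71°  ·
  (0,5): δ = 55.26°  ·
  (0,6): δ = 145.85°  ·
  (1,2): δ = 141.19°  ·
  (1,3): δ = 41.07°  ·
  (1,4): δ = 2.88°  ✓
  (1,5): δ = 39.67°  ·
  (1,6): δ = 130.26°  ·
  (2,3): δ = 79.88°  ·
  (2,4): δ = 41.69°  ·
  (2,5): δ = 0.87°  ✓
  (2,6): δ = 91.45°  ·
  (3,4): δ = 141.81°  ·
  (3,5): δ = 99.26°  ·
  (3,6): δ = 8.67°  ✓
  (4,5): δ = 137.45°  ·
  (4,6): δ = 46.86°  ·
  (5,6): δ = 89.41°  ·
antipodal pairs: 3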